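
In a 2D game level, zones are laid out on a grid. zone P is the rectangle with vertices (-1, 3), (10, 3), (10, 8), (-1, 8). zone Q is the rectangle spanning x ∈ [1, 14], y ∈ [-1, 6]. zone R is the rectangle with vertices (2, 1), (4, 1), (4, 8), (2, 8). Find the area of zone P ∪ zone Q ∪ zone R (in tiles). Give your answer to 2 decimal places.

119.00

By inclusion–exclusion:
Individual areas: |zone P| = 55, |zone Q| = 91, |zone R| = 14.
|zone P∩zone Q|: x∈[1,10], y∈[3,6] → 9·3 = 27.
|zone P∩zone R|: x∈[2,4], y∈[3,8] → 2·5 = 10.
|zone Q∩zone R|: x∈[2,4], y∈[1,6] → 2·5 = 10.
|zone P∩zone Q∩zone R| = 6.
|zone P ∪ zone Q ∪ zone R| = 160 − 47 + 6 = 119.00.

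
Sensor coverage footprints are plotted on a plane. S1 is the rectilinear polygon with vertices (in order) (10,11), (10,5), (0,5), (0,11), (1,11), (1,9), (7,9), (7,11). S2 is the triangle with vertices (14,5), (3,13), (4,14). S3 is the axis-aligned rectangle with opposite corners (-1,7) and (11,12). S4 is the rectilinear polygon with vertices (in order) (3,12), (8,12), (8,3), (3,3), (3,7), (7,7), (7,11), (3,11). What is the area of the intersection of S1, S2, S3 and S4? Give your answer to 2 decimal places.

The intersection is the polygon with vertices (7,11), (7.333,11), (8,10.4), (8,9.364), (7,10.091).
By the shoelace formula its area is 1.07.

1.07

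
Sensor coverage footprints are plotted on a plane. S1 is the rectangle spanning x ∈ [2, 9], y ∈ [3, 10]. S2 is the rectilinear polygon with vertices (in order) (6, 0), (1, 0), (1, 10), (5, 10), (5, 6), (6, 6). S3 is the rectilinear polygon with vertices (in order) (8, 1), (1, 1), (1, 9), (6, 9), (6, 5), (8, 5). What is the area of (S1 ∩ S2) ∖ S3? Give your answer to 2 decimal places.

|S1 ∩ S2| = 24.
|(S1 ∩ S2) ∩ S3| = 21.
|(S1 ∩ S2) ∖ S3| = 24 − 21 = 3.00.

3.00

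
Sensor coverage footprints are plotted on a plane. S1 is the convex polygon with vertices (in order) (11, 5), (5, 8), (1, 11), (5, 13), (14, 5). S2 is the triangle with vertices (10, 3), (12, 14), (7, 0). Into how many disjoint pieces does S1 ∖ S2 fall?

2

S1 ∖ S2 splits into 2 disjoint pieces (area 4.9665, area 28.8679).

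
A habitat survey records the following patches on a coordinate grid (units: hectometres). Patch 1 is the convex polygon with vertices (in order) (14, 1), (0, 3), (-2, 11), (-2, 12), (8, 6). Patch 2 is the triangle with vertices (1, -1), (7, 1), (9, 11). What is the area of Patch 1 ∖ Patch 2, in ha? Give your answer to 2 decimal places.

55.81

|Patch 1| = 69, |Patch 1∩Patch 2| = 13.1926.
|Patch 1 ∖ Patch 2| = |Patch 1| − |Patch 1∩Patch 2| = 69 − 13.1926 = 55.81.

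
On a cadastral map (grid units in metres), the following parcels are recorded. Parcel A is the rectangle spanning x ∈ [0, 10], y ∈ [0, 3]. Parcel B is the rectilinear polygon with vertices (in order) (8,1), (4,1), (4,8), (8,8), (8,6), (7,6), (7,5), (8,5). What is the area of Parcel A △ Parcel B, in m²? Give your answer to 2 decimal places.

|Parcel A| = 30, |Parcel B| = 27, |Parcel A∩Parcel B| = 8.
|Parcel A △ Parcel B| = |Parcel A| + |Parcel B| − 2·|Parcel A∩Parcel B| = 30 + 27 − 16 = 41.00.

41.00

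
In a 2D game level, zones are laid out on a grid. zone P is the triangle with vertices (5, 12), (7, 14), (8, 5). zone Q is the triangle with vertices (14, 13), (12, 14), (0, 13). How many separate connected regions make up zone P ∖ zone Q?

zone P ∖ zone Q splits into 2 disjoint pieces (area 9.4444, area 0.1043).

2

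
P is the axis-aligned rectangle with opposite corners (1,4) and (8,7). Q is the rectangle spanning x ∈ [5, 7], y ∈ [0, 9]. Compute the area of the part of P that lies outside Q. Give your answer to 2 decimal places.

|P∩Q|: x∈[5,7], y∈[4,7] → 2·3 = 6.
|P| = 21.
|P ∖ Q| = |P| − |P∩Q| = 21 − 6 = 15.00.

15.00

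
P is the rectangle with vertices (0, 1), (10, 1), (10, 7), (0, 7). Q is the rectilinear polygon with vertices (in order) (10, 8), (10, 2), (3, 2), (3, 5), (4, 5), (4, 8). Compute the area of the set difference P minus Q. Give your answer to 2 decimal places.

|P| = 60, |P∩Q| = 33.
|P ∖ Q| = |P| − |P∩Q| = 60 − 33 = 27.00.

27.00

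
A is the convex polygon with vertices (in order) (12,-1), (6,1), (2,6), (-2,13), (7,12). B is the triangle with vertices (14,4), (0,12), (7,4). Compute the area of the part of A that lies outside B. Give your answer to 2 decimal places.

|A| = 88, |A∩B| = 22.364.
|A ∖ B| = |A| − |A∩B| = 88 − 22.364 = 65.64.

65.64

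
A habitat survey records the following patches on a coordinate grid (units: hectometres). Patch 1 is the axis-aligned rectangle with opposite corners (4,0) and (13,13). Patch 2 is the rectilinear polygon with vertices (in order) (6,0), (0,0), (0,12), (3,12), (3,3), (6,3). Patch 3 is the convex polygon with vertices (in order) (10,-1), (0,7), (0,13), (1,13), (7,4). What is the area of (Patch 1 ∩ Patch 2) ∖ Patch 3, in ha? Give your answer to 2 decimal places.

|Patch 1 ∩ Patch 2| = 6.
|(Patch 1 ∩ Patch 2) ∩ Patch 3| = 0.4.
|(Patch 1 ∩ Patch 2) ∖ Patch 3| = 6 − 0.4 = 5.60.

5.60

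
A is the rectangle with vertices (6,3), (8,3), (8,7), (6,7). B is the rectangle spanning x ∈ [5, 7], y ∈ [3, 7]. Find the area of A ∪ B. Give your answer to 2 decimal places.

By inclusion–exclusion:
Individual areas: |A| = 8, |B| = 8.
|A∩B|: x∈[6,7], y∈[3,7] → 1·4 = 4.
|A ∪ B| = 16 − 4 = 12.00.

12.00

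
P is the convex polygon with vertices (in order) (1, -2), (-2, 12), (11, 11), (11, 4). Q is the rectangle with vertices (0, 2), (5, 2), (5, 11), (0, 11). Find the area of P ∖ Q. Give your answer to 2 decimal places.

79.55

|P| = 124.5, |P∩Q| = 44.9524.
|P ∖ Q| = |P| − |P∩Q| = 124.5 − 44.9524 = 79.55.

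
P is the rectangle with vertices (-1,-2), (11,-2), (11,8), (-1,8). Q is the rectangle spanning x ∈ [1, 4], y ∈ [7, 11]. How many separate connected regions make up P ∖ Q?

P ∖ Q is a single connected region.

1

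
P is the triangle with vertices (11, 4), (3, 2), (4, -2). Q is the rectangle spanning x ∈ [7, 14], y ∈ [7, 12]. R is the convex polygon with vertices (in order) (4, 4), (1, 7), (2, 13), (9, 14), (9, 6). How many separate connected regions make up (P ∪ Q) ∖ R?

2

(P ∪ Q) ∖ R splits into 2 disjoint pieces (area 17, area 25).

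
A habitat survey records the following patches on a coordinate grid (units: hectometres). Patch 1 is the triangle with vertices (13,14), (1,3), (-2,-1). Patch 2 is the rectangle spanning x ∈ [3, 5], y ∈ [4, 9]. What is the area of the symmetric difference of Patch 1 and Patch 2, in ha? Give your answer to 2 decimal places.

|Patch 1| = 7.5, |Patch 2| = 10, |Patch 1∩Patch 2| = 1.5.
|Patch 1 △ Patch 2| = |Patch 1| + |Patch 2| − 2·|Patch 1∩Patch 2| = 7.5 + 10 − 3 = 14.50.

14.50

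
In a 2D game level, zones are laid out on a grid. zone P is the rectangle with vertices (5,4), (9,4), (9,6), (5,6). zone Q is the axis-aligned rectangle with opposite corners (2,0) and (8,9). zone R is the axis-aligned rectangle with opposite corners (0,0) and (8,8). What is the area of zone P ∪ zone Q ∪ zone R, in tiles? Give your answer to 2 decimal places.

72.00

By inclusion–exclusion:
Individual areas: |zone P| = 8, |zone Q| = 54, |zone R| = 64.
|zone P∩zone Q|: x∈[5,8], y∈[4,6] → 3·2 = 6.
|zone P∩zone R|: x∈[5,8], y∈[4,6] → 3·2 = 6.
|zone Q∩zone R|: x∈[2,8], y∈[0,8] → 6·8 = 48.
|zone P∩zone Q∩zone R| = 6.
|zone P ∪ zone Q ∪ zone R| = 126 − 60 + 6 = 72.00.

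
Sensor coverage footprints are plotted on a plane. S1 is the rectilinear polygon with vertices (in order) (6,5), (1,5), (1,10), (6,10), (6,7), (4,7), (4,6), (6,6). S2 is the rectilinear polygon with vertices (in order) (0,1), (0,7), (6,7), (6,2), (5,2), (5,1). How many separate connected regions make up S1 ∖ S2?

1

S1 ∖ S2 is a single connected region.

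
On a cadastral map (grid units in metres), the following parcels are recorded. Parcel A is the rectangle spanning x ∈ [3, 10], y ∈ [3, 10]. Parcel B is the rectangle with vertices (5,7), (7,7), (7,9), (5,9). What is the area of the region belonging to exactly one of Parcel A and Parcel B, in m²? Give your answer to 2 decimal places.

|Parcel A∩Parcel B|: x∈[5,7], y∈[7,9] → 2·2 = 4.
|Parcel A △ Parcel B| = |Parcel A| + |Parcel B| − 2·|Parcel A∩Parcel B| = 49 + 4 − 8 = 45.00.

45.00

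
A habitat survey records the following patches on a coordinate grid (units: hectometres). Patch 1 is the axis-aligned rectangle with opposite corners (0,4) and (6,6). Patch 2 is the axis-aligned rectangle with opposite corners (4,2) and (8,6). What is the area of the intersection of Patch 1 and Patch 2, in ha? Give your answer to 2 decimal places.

4.00

|Patch 1∩Patch 2|: x∈[4,6], y∈[4,6] → 2·2 = 4.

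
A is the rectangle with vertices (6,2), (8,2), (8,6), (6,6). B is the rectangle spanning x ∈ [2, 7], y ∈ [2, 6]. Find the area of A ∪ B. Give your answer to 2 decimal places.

24.00

By inclusion–exclusion:
Individual areas: |A| = 8, |B| = 20.
|A∩B|: x∈[6,7], y∈[2,6] → 1·4 = 4.
|A ∪ B| = 28 − 4 = 24.00.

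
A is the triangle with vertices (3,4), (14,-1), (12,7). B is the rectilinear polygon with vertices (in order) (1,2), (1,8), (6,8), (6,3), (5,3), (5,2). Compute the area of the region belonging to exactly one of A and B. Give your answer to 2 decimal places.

|A| = 39, |B| = 29, |A∩B| = 3.4.
|A △ B| = |A| + |B| − 2·|A∩B| = 39 + 29 − 6.8 = 61.20.

61.20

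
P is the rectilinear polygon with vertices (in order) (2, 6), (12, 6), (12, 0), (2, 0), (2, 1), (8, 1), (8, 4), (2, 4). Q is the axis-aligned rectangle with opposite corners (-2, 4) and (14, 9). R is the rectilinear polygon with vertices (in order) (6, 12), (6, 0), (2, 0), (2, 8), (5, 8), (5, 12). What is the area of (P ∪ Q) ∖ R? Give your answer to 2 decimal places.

|P ∪ Q| = 102.
|(P ∪ Q) ∩ R| = 21.
|(P ∪ Q) ∖ R| = 102 − 21 = 81.00.

81.00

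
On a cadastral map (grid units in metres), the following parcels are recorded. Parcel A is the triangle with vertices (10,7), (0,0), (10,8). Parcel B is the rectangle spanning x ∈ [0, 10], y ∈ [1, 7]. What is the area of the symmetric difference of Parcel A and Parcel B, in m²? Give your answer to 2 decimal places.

|Parcel A| = 5, |Parcel B| = 60, |Parcel A∩Parcel B| = 4.2857.
|Parcel A △ Parcel B| = |Parcel A| + |Parcel B| − 2·|Parcel A∩Parcel B| = 5 + 60 − 8.5714 = 56.43.

56.43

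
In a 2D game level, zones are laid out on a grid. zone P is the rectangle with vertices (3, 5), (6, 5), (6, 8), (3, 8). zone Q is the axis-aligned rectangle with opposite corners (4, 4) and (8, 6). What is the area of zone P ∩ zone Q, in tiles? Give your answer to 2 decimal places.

2.00

|zone P∩zone Q|: x∈[4,6], y∈[5,6] → 2·1 = 2.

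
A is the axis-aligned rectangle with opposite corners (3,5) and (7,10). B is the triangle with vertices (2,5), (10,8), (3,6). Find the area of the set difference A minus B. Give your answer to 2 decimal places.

18.21

|A| = 20, |A∩B| = 1.7857.
|A ∖ B| = |A| − |A∩B| = 20 − 1.7857 = 18.21.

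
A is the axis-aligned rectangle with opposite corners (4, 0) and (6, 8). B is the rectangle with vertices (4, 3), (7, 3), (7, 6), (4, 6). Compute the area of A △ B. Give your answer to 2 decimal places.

13.00

|A∩B|: x∈[4,6], y∈[3,6] → 2·3 = 6.
|A △ B| = |A| + |B| − 2·|A∩B| = 16 + 9 − 12 = 13.00.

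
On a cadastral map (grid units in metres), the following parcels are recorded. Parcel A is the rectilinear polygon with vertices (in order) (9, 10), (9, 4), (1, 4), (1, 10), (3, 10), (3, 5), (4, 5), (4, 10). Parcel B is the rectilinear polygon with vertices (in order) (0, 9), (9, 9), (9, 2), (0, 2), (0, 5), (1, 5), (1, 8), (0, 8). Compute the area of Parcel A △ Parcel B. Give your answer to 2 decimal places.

|Parcel A| = 43, |Parcel B| = 60, |Parcel A∩Parcel B| = 36.
|Parcel A △ Parcel B| = |Parcel A| + |Parcel B| − 2·|Parcel A∩Parcel B| = 43 + 60 − 72 = 31.00.

31.00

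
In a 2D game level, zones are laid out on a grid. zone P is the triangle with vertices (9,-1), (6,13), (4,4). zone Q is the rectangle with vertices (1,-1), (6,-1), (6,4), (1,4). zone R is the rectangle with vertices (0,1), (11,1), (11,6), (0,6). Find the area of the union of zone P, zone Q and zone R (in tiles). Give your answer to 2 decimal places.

By inclusion–exclusion:
Individual areas: |zone P| = 27.5, |zone Q| = 25, |zone R| = 55.
|zone P∩zone Q| = 2.
|zone P∩zone R| = 15.2341.
|zone Q∩zone R|: x∈[1,6], y∈[1,4] → 5·3 = 15.
|zone P∩zone Q∩zone R| = 2.
|zone P ∪ zone Q ∪ zone R| = 107.5 − 32.2341 + 2 = 77.27.

77.27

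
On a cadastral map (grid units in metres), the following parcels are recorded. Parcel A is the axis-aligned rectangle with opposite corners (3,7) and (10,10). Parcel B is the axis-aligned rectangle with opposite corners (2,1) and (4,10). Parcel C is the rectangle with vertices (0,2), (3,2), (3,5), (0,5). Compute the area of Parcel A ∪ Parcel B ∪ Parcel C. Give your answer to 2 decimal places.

42.00

By inclusion–exclusion:
Individual areas: |Parcel A| = 21, |Parcel B| = 18, |Parcel C| = 9.
|Parcel A∩Parcel B|: x∈[3,4], y∈[7,10] → 1·3 = 3.
|Parcel A∩Parcel C| = 0 (no overlap).
|Parcel B∩Parcel C|: x∈[2,3], y∈[2,5] → 1·3 = 3.
|Parcel A∩Parcel B∩Parcel C| = 0.
|Parcel A ∪ Parcel B ∪ Parcel C| = 48 − 6 + 0 = 42.00.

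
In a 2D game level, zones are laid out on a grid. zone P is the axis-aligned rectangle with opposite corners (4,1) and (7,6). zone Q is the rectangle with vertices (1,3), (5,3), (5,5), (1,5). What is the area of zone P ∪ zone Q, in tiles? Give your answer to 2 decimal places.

By inclusion–exclusion:
Individual areas: |zone P| = 15, |zone Q| = 8.
|zone P∩zone Q|: x∈[4,5], y∈[3,5] → 1·2 = 2.
|zone P ∪ zone Q| = 23 − 2 = 21.00.

21.00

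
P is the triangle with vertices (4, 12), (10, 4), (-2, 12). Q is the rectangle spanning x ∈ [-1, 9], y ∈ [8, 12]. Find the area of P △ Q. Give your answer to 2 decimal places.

|P| = 24, |Q| = 40, |P∩Q| = 17.6667.
|P △ Q| = |P| + |Q| − 2·|P∩Q| = 24 + 40 − 35.3333 = 28.67.

28.67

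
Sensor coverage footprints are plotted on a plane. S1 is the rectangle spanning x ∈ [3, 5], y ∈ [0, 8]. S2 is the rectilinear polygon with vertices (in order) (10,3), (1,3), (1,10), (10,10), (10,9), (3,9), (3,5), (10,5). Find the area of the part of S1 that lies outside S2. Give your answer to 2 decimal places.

12.00

|S1| = 16, |S1∩S2| = 4.
|S1 ∖ S2| = |S1| − |S1∩S2| = 16 − 4 = 12.00.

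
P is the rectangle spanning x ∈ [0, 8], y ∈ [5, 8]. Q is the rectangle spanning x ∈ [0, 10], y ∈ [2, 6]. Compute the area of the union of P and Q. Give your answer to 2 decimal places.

By inclusion–exclusion:
Individual areas: |P| = 24, |Q| = 40.
|P∩Q|: x∈[0,8], y∈[5,6] → 8·1 = 8.
|P ∪ Q| = 64 − 8 = 56.00.

56.00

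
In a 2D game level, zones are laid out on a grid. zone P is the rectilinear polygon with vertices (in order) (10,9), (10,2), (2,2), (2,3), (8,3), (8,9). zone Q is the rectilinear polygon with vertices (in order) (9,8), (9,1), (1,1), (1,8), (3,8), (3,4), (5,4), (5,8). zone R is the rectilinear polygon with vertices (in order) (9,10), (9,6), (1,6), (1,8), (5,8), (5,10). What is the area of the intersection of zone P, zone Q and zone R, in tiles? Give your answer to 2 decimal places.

2.00

The intersection is the polygon with vertices (8,8), (9,8), (9,6), (8,6).
By the shoelace formula its area is 2.00.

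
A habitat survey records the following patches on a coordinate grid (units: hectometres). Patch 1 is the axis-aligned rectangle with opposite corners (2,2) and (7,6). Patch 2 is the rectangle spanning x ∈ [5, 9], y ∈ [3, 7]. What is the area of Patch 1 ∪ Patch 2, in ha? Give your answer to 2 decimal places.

By inclusion–exclusion:
Individual areas: |Patch 1| = 20, |Patch 2| = 16.
|Patch 1∩Patch 2|: x∈[5,7], y∈[3,6] → 2·3 = 6.
|Patch 1 ∪ Patch 2| = 36 − 6 = 30.00.

30.00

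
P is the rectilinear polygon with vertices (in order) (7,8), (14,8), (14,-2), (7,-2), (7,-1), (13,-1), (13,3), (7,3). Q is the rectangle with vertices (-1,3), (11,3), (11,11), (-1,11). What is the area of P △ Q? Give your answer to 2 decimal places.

102.00

|P| = 46, |Q| = 96, |P∩Q| = 20.
|P △ Q| = |P| + |Q| − 2·|P∩Q| = 46 + 96 − 40 = 102.00.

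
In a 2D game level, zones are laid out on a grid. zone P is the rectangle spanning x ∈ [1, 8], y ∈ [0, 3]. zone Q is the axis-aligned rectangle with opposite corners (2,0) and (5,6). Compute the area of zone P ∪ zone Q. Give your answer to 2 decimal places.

By inclusion–exclusion:
Individual areas: |zone P| = 21, |zone Q| = 18.
|zone P∩zone Q|: x∈[2,5], y∈[0,3] → 3·3 = 9.
|zone P ∪ zone Q| = 39 − 9 = 30.00.

30.00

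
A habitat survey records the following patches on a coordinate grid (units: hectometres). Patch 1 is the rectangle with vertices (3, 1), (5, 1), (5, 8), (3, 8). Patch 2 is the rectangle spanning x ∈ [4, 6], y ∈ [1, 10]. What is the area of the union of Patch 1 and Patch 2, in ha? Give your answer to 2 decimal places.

25.00

By inclusion–exclusion:
Individual areas: |Patch 1| = 14, |Patch 2| = 18.
|Patch 1∩Patch 2|: x∈[4,5], y∈[1,8] → 1·7 = 7.
|Patch 1 ∪ Patch 2| = 32 − 7 = 25.00.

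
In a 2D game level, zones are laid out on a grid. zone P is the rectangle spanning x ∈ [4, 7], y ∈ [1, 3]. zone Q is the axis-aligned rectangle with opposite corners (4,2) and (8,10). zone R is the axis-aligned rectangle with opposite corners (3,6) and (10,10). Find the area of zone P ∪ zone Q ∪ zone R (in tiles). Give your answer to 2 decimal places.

By inclusion–exclusion:
Individual areas: |zone P| = 6, |zone Q| = 32, |zone R| = 28.
|zone P∩zone Q|: x∈[4,7], y∈[2,3] → 3·1 = 3.
|zone P∩zone R| = 0 (no overlap).
|zone Q∩zone R|: x∈[4,8], y∈[6,10] → 4·4 = 16.
|zone P∩zone Q∩zone R| = 0.
|zone P ∪ zone Q ∪ zone R| = 66 − 19 + 0 = 47.00.

47.00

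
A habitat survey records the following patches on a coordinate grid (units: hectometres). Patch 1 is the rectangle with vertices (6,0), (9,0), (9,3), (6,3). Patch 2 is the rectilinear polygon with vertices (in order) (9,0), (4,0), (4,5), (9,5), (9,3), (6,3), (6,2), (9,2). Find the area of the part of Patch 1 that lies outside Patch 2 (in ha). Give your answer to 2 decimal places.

3.00

|Patch 1| = 9, |Patch 1∩Patch 2| = 6.
|Patch 1 ∖ Patch 2| = |Patch 1| − |Patch 1∩Patch 2| = 9 − 6 = 3.00.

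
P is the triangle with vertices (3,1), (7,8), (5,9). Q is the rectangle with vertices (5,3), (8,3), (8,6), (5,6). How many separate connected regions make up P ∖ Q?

P ∖ Q is a single connected region.

1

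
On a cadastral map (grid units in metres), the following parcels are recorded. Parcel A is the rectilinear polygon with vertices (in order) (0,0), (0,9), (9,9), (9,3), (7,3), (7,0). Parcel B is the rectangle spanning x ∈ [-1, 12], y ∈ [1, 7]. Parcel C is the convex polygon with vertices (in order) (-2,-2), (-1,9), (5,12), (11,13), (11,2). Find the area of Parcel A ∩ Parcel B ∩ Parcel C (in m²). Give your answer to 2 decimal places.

50.00

The intersection is the polygon with vertices (9,7), (9,3), (7,3), (7,1), (0,1), (0,7).
By the shoelace formula its area is 50.00.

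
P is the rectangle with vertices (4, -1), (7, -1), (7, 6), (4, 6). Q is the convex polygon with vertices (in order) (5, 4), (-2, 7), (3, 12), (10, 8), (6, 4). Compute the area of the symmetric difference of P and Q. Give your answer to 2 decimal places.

61.43

|P| = 21, |Q| = 51, |P∩Q| = 5.2857.
|P △ Q| = |P| + |Q| − 2·|P∩Q| = 21 + 51 − 10.5714 = 61.43.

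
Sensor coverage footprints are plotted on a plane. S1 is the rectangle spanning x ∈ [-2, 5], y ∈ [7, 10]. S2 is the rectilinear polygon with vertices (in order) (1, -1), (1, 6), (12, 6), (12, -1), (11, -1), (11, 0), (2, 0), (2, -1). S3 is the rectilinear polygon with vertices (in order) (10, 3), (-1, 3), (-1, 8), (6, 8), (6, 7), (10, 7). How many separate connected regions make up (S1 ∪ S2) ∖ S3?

(S1 ∪ S2) ∖ S3 splits into 2 disjoint pieces (area 15, area 41).

2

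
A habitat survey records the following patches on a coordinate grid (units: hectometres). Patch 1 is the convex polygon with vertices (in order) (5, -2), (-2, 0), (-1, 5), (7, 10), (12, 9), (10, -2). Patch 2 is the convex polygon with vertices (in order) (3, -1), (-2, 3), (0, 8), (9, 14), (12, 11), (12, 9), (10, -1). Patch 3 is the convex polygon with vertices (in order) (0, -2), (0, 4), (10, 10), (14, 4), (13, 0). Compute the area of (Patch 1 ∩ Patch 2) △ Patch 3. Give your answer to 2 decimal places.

45.03

|Patch 1 ∩ Patch 2| = 104.7759.
|(Patch 1 ∩ Patch 2) ∩ Patch 3| = 84.372.
|(Patch 1 ∩ Patch 2) △ Patch 3| = 104.7759 + 109 − 168.744 = 45.03.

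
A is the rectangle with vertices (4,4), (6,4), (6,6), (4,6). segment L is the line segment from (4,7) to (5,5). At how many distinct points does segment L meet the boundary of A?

The segment meets the boundary at (4.5,6).

1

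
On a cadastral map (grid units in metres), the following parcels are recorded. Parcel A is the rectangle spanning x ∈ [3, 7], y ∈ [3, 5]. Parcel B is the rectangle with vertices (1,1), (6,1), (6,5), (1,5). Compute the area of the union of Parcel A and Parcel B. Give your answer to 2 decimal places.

22.00

By inclusion–exclusion:
Individual areas: |Parcel A| = 8, |Parcel B| = 20.
|Parcel A∩Parcel B|: x∈[3,6], y∈[3,5] → 3·2 = 6.
|Parcel A ∪ Parcel B| = 28 − 6 = 22.00.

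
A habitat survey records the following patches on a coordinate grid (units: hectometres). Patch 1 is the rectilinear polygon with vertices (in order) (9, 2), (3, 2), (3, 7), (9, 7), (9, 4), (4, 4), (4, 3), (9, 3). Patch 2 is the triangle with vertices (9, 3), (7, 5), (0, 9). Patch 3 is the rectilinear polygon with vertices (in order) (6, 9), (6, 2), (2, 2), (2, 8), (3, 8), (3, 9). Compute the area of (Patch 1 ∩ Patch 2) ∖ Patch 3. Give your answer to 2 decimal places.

1.04

|Patch 1 ∩ Patch 2| = 2.25.
|(Patch 1 ∩ Patch 2) ∩ Patch 3| = 1.2143.
|(Patch 1 ∩ Patch 2) ∖ Patch 3| = 2.25 − 1.2143 = 1.04.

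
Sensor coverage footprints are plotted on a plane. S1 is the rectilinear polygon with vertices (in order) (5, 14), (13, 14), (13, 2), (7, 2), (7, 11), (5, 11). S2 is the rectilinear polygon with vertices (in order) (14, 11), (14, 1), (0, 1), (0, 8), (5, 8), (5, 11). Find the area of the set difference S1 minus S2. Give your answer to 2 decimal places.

|S1| = 78, |S1∩S2| = 54.
|S1 ∖ S2| = |S1| − |S1∩S2| = 78 − 54 = 24.00.

24.00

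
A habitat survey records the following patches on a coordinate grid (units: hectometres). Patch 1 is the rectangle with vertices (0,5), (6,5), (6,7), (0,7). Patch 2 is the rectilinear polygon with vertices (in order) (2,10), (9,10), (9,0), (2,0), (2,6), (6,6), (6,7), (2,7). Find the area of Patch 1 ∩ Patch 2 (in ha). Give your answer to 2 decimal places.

4.00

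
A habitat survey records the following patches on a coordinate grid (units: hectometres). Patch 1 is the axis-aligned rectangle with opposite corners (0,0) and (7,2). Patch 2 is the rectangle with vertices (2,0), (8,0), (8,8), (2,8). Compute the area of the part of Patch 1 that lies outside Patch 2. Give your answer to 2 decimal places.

|Patch 1∩Patch 2|: x∈[2,7], y∈[0,2] → 5·2 = 10.
|Patch 1| = 14.
|Patch 1 ∖ Patch 2| = |Patch 1| − |Patch 1∩Patch 2| = 14 − 10 = 4.00.

4.00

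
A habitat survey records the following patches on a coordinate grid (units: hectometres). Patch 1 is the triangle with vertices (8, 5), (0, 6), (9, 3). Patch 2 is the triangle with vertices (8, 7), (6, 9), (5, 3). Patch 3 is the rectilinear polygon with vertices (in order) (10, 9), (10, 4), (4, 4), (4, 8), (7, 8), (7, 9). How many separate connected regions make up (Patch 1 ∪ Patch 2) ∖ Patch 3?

(Patch 1 ∪ Patch 2) ∖ Patch 3 splits into 4 disjoint pieces (area 1.25, area 0.2917, area 1.6667, area 0.5833).

4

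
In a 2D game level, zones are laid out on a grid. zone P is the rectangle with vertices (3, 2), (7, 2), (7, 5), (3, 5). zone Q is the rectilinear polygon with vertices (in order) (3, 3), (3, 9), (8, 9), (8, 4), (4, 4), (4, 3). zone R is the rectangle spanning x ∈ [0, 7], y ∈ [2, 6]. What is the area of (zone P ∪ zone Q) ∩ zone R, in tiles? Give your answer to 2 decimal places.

16.00

The region (zone P ∪ zone Q) ∩ zone R is the polygon with vertices (3,2), (3,3), (3,5), (3,6), (7,6), (7,4), (7,2).
By the shoelace formula its area is 16.00.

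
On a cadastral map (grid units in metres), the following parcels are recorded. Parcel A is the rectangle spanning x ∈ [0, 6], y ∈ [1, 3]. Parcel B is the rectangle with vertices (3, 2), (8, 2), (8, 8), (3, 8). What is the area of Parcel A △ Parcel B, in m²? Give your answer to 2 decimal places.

|Parcel A∩Parcel B|: x∈[3,6], y∈[2,3] → 3·1 = 3.
|Parcel A △ Parcel B| = |Parcel A| + |Parcel B| − 2·|Parcel A∩Parcel B| = 12 + 30 − 6 = 36.00.

36.00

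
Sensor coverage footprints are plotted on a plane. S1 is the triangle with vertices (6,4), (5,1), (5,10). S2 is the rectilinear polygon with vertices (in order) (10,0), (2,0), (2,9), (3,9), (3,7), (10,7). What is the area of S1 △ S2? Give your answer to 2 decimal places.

55.00

|S1| = 4.5, |S2| = 58, |S1∩S2| = 3.75.
|S1 △ S2| = |S1| + |S2| − 2·|S1∩S2| = 4.5 + 58 − 7.5 = 55.00.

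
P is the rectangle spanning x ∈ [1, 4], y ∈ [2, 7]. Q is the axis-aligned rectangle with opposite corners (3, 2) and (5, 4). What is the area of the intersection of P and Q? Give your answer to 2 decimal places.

|P∩Q|: x∈[3,4], y∈[2,4] → 1·2 = 2.

2.00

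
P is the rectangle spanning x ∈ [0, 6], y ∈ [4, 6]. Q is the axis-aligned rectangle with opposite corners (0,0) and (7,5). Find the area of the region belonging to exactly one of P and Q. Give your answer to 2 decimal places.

|P∩Q|: x∈[0,6], y∈[4,5] → 6·1 = 6.
|P △ Q| = |P| + |Q| − 2·|P∩Q| = 12 + 35 − 12 = 35.00.

35.00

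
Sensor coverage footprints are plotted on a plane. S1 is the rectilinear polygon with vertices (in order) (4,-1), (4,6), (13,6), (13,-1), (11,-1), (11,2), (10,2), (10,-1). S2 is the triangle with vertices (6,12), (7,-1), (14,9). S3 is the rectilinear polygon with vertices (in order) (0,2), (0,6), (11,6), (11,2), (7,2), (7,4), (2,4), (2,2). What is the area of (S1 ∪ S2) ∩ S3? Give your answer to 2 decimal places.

22.00

The region (S1 ∪ S2) ∩ S3 is the polygon with vertices (6.462,6), (11,6), (11,2), (10,2), (7,2), (7,4), (4,4), (4,6).
By the shoelace formula its area is 22.00.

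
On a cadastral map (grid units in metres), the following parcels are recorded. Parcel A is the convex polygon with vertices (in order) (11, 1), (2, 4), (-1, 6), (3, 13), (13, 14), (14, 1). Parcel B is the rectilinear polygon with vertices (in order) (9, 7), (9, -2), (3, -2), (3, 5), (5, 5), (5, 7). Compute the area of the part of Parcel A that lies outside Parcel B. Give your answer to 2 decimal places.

|Parcel A| = 140, |Parcel A∩Parcel B| = 22.
|Parcel A ∖ Parcel B| = |Parcel A| − |Parcel A∩Parcel B| = 140 − 22 = 118.00.

118.00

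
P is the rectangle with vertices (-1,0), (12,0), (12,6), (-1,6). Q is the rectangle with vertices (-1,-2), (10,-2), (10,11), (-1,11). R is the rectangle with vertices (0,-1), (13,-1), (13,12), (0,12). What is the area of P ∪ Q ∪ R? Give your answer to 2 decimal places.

192.00

By inclusion–exclusion:
Individual areas: |P| = 78, |Q| = 143, |R| = 169.
|P∩Q|: x∈[-1,10], y∈[0,6] → 11·6 = 66.
|P∩R|: x∈[0,12], y∈[0,6] → 12·6 = 72.
|Q∩R|: x∈[0,10], y∈[-1,11] → 10·12 = 120.
|P∩Q∩R| = 60.
|P ∪ Q ∪ R| = 390 − 258 + 60 = 192.00.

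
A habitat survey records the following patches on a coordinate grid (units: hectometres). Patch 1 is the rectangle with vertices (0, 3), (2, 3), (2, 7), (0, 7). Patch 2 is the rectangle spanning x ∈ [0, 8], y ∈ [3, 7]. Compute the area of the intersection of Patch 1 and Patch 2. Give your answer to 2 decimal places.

8.00

|Patch 1∩Patch 2|: x∈[0,2], y∈[3,7] → 2·4 = 8.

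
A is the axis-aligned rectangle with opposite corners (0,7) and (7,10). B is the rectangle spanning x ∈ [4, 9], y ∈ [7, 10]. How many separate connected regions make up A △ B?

2

A △ B splits into 2 disjoint pieces (area 6, area 12).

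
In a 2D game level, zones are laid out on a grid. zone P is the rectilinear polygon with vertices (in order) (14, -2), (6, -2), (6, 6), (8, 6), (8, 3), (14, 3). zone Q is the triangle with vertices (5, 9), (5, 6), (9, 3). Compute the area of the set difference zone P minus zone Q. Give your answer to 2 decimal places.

|zone P| = 46, |zone P∩zone Q| = 2.25.
|zone P ∖ zone Q| = |zone P| − |zone P∩zone Q| = 46 − 2.25 = 43.75.

43.75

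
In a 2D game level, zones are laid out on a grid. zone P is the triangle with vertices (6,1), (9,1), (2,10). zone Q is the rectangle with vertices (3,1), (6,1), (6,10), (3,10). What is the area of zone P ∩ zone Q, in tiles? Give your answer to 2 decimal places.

7.23

The intersection is the polygon with vertices (6,4.857), (6,1), (3,7.75), (3,8.714).
By the shoelace formula its area is 7.23.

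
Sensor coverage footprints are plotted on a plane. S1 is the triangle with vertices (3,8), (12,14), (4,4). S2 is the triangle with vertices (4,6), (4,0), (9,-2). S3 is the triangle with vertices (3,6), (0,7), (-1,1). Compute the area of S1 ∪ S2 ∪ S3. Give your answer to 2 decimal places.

By inclusion–exclusion:
Individual areas: |S1| = 21, |S2| = 15, |S3| = 9.5.
|S1∩S2| = 0.7018.
|S1∩S3| = 0.
|S2∩S3| = 0.
|S1∩S2∩S3| = 0.
|S1 ∪ S2 ∪ S3| = 45.5 − 0.7018 + 0 = 44.80.

44.80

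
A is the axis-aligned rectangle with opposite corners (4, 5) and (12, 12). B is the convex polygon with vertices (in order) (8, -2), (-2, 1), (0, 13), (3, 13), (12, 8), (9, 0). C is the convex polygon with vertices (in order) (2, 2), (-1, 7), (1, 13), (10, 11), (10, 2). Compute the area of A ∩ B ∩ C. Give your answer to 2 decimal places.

34.49

The intersection is the polygon with vertices (4,12), (4.8,12), (10,9.111), (10,5), (4,5).
By the shoelace formula its area is 34.49.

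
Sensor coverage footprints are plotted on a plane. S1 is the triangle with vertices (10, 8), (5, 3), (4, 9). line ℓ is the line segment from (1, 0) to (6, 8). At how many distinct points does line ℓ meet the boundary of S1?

1

The segment meets the boundary at (4.553,5.684).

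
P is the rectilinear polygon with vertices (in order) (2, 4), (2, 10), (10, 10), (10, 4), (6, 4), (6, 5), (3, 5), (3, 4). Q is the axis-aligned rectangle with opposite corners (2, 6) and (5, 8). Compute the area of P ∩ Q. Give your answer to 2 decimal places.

6.00

The intersection is the polygon with vertices (2,8), (5,8), (5,6), (2,6).
By the shoelace formula its area is 6.00.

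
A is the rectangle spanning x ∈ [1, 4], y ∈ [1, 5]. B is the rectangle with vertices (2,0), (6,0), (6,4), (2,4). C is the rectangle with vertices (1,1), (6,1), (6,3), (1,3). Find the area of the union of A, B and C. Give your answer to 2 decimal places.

By inclusion–exclusion:
Individual areas: |A| = 12, |B| = 16, |C| = 10.
|A∩B|: x∈[2,4], y∈[1,4] → 2·3 = 6.
|A∩C|: x∈[1,4], y∈[1,3] → 3·2 = 6.
|B∩C|: x∈[2,6], y∈[1,3] → 4·2 = 8.
|A∩B∩C| = 4.
|A ∪ B ∪ C| = 38 − 20 + 4 = 22.00.

22.00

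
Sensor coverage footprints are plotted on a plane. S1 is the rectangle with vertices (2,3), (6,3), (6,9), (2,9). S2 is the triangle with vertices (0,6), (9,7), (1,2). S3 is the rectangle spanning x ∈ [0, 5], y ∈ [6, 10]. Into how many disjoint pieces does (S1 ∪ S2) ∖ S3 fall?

(S1 ∪ S2) ∖ S3 is a single connected region.

1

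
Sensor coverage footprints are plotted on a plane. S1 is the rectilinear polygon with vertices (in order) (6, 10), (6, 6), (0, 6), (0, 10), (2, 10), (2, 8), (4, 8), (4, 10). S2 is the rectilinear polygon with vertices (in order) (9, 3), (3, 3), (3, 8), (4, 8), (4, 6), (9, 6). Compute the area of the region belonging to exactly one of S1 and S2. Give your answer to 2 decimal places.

36.00

|S1| = 20, |S2| = 20, |S1∩S2| = 2.
|S1 △ S2| = |S1| + |S2| − 2·|S1∩S2| = 20 + 20 − 4 = 36.00.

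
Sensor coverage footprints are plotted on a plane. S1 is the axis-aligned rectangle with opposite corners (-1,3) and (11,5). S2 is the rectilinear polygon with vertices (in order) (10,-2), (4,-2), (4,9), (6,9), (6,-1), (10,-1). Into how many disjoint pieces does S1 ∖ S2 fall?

S1 ∖ S2 splits into 2 disjoint pieces (area 10, area 10).

2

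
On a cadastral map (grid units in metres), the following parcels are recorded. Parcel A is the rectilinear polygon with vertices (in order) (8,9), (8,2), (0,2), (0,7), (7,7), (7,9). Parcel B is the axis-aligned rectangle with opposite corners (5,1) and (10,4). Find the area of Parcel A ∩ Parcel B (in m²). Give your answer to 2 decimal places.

The intersection is the polygon with vertices (8,2), (5,2), (5,4), (8,4).
By the shoelace formula its area is 6.00.

6.00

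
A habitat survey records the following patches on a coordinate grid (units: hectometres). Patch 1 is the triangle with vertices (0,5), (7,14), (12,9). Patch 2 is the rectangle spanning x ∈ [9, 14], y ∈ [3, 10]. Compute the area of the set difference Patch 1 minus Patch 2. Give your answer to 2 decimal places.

|Patch 1| = 40, |Patch 1∩Patch 2| = 4.
|Patch 1 ∖ Patch 2| = |Patch 1| − |Patch 1∩Patch 2| = 40 − 4 = 36.00.

36.00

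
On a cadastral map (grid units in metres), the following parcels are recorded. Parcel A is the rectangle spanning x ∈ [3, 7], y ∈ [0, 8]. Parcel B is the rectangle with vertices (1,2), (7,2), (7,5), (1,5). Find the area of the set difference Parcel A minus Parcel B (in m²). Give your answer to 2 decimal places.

20.00

|Parcel A∩Parcel B|: x∈[3,7], y∈[2,5] → 4·3 = 12.
|Parcel A| = 32.
|Parcel A ∖ Parcel B| = |Parcel A| − |Parcel A∩Parcel B| = 32 − 12 = 20.00.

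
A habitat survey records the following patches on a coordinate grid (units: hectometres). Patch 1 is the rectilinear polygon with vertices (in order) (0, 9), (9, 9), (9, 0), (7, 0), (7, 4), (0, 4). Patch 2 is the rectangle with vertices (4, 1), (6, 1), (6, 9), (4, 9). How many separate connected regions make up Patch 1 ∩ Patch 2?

Patch 1 ∩ Patch 2 is a single connected region.

1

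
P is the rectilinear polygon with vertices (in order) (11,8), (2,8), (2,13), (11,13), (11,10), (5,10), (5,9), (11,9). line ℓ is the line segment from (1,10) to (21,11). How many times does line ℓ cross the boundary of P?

2

The segment meets the boundary at (11,10.5), (2,10.05).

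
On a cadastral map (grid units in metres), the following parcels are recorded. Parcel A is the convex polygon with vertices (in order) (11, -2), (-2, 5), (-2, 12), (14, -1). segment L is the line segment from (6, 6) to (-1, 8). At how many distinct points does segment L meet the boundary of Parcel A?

The segment meets the boundary at (5.051,6.271).

1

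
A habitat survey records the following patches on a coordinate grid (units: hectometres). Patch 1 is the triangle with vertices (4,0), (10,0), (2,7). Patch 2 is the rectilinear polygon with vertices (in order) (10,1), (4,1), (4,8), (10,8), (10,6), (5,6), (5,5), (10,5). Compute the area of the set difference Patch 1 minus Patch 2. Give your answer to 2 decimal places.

10.68

|Patch 1| = 21, |Patch 1∩Patch 2| = 10.3214.
|Patch 1 ∖ Patch 2| = |Patch 1| − |Patch 1∩Patch 2| = 21 − 10.3214 = 10.68.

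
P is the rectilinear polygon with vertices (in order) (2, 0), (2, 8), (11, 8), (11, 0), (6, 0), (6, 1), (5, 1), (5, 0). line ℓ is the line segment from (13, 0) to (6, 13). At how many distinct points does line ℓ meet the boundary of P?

The segment meets the boundary at (8.692,8), (11,3.714).

2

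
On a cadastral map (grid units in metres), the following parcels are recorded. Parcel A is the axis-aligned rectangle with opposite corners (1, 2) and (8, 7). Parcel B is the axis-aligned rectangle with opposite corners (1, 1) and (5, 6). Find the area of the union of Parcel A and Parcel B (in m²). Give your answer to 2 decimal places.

39.00

By inclusion–exclusion:
Individual areas: |Parcel A| = 35, |Parcel B| = 20.
|Parcel A∩Parcel B|: x∈[1,5], y∈[2,6] → 4·4 = 16.
|Parcel A ∪ Parcel B| = 55 − 16 = 39.00.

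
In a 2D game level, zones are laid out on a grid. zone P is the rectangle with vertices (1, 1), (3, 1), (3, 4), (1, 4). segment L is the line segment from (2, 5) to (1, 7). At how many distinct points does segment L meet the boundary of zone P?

The segment lies entirely outside zone P and never meets its boundary.

0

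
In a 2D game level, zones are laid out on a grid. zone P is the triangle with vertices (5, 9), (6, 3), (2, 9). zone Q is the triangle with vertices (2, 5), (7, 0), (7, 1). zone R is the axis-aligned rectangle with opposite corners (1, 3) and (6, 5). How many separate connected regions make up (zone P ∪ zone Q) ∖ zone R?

2

(zone P ∪ zone Q) ∖ zone R splits into 2 disjoint pieces (area 8, area 2).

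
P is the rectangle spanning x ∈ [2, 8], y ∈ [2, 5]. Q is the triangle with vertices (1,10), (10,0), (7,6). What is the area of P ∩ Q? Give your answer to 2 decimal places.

The intersection is the polygon with vertices (8,2.222), (5.5,5), (7.5,5), (8,4).
By the shoelace formula its area is 3.22.

3.22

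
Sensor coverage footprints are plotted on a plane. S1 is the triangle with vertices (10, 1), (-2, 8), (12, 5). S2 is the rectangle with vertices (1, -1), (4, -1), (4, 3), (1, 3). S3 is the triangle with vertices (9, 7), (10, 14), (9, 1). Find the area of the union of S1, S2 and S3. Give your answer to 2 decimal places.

45.20

By inclusion–exclusion:
Individual areas: |S1| = 31, |S2| = 12, |S3| = 3.
|S1∩S2| = 0.
|S1∩S3| = 0.8031.
|S2∩S3| = 0.
|S1∩S2∩S3| = 0.
|S1 ∪ S2 ∪ S3| = 46 − 0.8031 + 0 = 45.20.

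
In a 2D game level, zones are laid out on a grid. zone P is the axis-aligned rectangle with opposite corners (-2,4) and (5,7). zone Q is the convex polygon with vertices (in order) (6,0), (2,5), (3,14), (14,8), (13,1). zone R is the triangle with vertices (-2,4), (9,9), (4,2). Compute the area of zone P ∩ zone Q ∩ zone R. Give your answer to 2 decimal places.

7.02

The intersection is the polygon with vertices (5,4), (2.8,4), (2,5), (2.096,5.862), (4.6,7), (5,7).
By the shoelace formula its area is 7.02.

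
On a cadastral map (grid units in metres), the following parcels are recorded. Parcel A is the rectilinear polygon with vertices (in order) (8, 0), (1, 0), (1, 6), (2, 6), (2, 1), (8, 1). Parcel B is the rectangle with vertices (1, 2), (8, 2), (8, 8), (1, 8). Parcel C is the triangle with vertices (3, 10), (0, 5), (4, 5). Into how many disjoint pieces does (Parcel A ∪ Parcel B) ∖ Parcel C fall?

(Parcel A ∪ Parcel B) ∖ Parcel C splits into 2 disjoint pieces (area 41.9, area 0.5333).

2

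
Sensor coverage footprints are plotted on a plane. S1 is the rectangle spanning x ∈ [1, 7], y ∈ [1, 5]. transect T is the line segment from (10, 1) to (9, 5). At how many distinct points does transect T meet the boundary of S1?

0

The segment lies entirely outside S1 and never meets its boundary.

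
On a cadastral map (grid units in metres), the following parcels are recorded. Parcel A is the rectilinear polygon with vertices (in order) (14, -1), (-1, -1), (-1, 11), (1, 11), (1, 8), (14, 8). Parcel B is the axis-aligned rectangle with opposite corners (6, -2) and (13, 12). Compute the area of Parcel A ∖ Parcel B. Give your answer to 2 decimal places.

|Parcel A| = 141, |Parcel A∩Parcel B| = 63.
|Parcel A ∖ Parcel B| = |Parcel A| − |Parcel A∩Parcel B| = 141 − 63 = 78.00.

78.00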